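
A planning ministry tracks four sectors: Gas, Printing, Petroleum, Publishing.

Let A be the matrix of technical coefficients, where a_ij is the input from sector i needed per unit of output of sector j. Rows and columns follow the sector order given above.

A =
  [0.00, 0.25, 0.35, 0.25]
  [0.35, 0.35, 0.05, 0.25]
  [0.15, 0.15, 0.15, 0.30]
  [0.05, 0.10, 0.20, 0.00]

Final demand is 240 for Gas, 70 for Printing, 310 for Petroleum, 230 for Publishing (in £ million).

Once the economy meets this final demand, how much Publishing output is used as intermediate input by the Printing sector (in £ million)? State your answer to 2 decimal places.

I − A =
  [   1.00    -0.25    -0.35    -0.25]
  [  -0.35     0.65    -0.05    -0.25]
  [  -0.15    -0.15     0.85    -0.30]
  [  -0.05    -0.10    -0.20     1.00]
Compute the cofactors C_ij = (−1)^(i+j)·(3×3 minor ij) of I−A; the adjugate is their transpose:
adj(I−A) = Cᵀ =
  [ 0.475750   0.289250   0.277500   0.274500]
  [ 0.302875   0.714125   0.243750   0.327375]
  [ 0.168375   0.223125   0.517500   0.253125]
  [ 0.087750   0.130500   0.141750   0.416250]
det(I−A) = Σ_j (I−A)_1j·C_1j = (1.00)(0.475750) + (-0.25)(0.302875) + (-0.35)(0.168375) + (-0.25)(0.087750) = 0.3191625
(I − A)⁻¹ = adj(I−A) / det(I−A) ≈
  [   1.4906     0.9063     0.8695     0.8601]
  [   0.9490     2.2375     0.7637     1.0257]
  [   0.5276     0.6991     1.6214     0.7931]
  [   0.2749     0.4089     0.4441     1.3042]
First solve x = (I − A)⁻¹ d = adj(I−A)·d / det(I−A); in particular x_2 = (0.302875·240 + 0.714125·70 + 0.243750·310 + 0.327375·230) / 0.3191625 = 273.5375 / 0.3191625 ≈ 857.0477.
Intermediate flow from 4 to 2: z_42 = a_42 · x_2 = 0.10 × 273.5375 / 0.3191625 = 27.35375 / 0.3191625 ≈ 85.70.

z_42 = 85.70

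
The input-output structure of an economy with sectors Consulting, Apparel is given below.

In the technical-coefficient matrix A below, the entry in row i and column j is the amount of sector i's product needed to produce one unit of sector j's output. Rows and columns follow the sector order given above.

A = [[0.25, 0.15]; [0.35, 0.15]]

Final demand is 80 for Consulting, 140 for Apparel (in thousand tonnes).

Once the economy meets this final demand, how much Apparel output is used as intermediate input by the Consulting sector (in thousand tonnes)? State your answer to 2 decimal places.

I − A =
  [   0.75    -0.15]
  [  -0.35     0.85]
det(I−A) = (0.75)(0.85) − (-0.15)(-0.35) = 0.5850
adj(I−A) = [[0.85, 0.15], [0.35, 0.75]]
(I − A)⁻¹ = adj(I−A) / det(I−A) ≈
  [   1.4530     0.2564]
  [   0.5983     1.2821]
First solve x = (I − A)⁻¹ d = adj(I−A)·d / det(I−A); in particular x_C = (0.85·80 + 0.15·140) / 0.5850 = 89.00 / 0.5850 ≈ 152.1368.
Intermediate flow from A to C: z_AC = a_AC · x_C = 0.35 × 89.00 / 0.5850 = 31.15 / 0.5850 ≈ 53.25.

z_AC = 53.25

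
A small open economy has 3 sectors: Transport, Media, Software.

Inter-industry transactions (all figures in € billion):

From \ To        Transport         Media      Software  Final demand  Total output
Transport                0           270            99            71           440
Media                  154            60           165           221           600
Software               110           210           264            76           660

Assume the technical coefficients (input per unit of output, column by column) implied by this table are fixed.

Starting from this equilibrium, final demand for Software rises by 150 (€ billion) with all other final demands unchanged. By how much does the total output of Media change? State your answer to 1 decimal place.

Technical coefficients a_ij = z_ij / X_j:
  a_11 = 0/440 = 0.00, a_21 = 154/440 = 0.35, a_31 = 110/440 = 0.25
  a_12 = 270/600 = 0.45, a_22 = 60/600 = 0.10, a_32 = 210/600 = 0.35
  a_13 = 99/660 = 0.15, a_23 = 165/660 = 0.25, a_33 = 264/660 = 0.40
I − A =
  [   1.00    -0.45    -0.15]
  [  -0.35     0.90    -0.25]
  [  -0.25    -0.35     0.60]
Cofactors of I−A, C_ij = (−1)^(i+j)·(minor ij) (rows/columns in the sector order above):
  C_11 = (0.90)(0.60) − (-0.25)(-0.35) = 0.4525
  C_12 = −[(-0.35)(0.60) − (-0.25)(-0.25)] = 0.2725
  C_13 = (-0.35)(-0.35) − (0.90)(-0.25) = 0.3475
  C_21 = −[(-0.45)(0.60) − (-0.15)(-0.35)] = 0.3225
  C_22 = (1.00)(0.60) − (-0.15)(-0.25) = 0.5625
  C_23 = −[(1.00)(-0.35) − (-0.45)(-0.25)] = 0.4625
  C_31 = (-0.45)(-0.25) − (-0.15)(0.90) = 0.2475
  C_32 = −[(1.00)(-0.25) − (-0.15)(-0.35)] = 0.3025
  C_33 = (1.00)(0.90) − (-0.45)(-0.35) = 0.7425
det(I−A) = Σ_j (I−A)_1j·C_1j = (1.00)(0.4525) + (-0.45)(0.2725) + (-0.15)(0.3475) = 0.27775
adj(I−A) = Cᵀ =
  [ 0.4525   0.3225   0.2475]
  [ 0.2725   0.5625   0.3025]
  [ 0.3475   0.4625   0.7425]
(I − A)⁻¹ = adj(I−A) / det(I−A) ≈
  [   1.6292     1.1611     0.8911]
  [   0.9811     2.0252     1.0891]
  [   1.2511     1.6652     2.6733]
Δx = (I − A)⁻¹ Δd with Δd having +150 in the Software component and 0 elsewhere.
So Δx_2 = L_23 · (+150), where L_23 = adj(I−A)_23 / det(I−A) = 0.3025 / 0.27775.
Δx_2 = 0.3025 × (+150) / 0.27775 = 45.375 / 0.27775 ≈ 163.4.

Δx_2 = 163.4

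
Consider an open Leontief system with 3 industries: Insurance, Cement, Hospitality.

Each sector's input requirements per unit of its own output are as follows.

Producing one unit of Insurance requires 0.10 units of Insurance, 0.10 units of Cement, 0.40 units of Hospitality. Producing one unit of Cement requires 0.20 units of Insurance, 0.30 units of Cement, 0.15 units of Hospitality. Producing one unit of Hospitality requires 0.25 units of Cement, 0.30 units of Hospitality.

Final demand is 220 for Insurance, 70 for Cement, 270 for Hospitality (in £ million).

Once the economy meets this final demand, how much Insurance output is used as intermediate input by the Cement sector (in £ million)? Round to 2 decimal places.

z_IC = 76.22

I − A =
  [   0.90    -0.20     0.00]
  [  -0.10     0.70    -0.25]
  [  -0.40    -0.15     0.70]
Cofactors of I−A, C_ij = (−1)^(i+j)·(minor ij) (rows/columns in the sector order above):
  C_11 = (0.70)(0.70) − (-0.25)(-0.15) = 0.4525
  C_12 = −[(-0.10)(0.70) − (-0.25)(-0.40)] = 0.1700
  C_13 = (-0.10)(-0.15) − (0.70)(-0.40) = 0.2950
  C_21 = −[(-0.20)(0.70) − (0.00)(-0.15)] = 0.1400
  C_22 = (0.90)(0.70) − (0.00)(-0.40) = 0.6300
  C_23 = −[(0.90)(-0.15) − (-0.20)(-0.40)] = 0.2150
  C_31 = (-0.20)(-0.25) − (0.00)(0.70) = 0.0500
  C_32 = −[(0.90)(-0.25) − (0.00)(-0.10)] = 0.2250
  C_33 = (0.90)(0.70) − (-0.20)(-0.10) = 0.6100
det(I−A) = Σ_j (I−A)_1j·C_1j = (0.90)(0.4525) + (-0.20)(0.1700) + (0.00)(0.2950) = 0.37325
adj(I−A) = Cᵀ =
  [ 0.4525   0.1400   0.0500]
  [ 0.1700   0.6300   0.2250]
  [ 0.2950   0.2150   0.6100]
(I − A)⁻¹ = adj(I−A) / det(I−A) ≈
  [   1.2123     0.3751     0.1340]
  [   0.4555     1.6879     0.6028]
  [   0.7904     0.5760     1.6343]
First solve x = (I − A)⁻¹ d = adj(I−A)·d / det(I−A); in particular x_C = (0.1700·220 + 0.6300·70 + 0.2250·270) / 0.37325 = 142.25 / 0.37325 ≈ 381.1119.
Intermediate flow from I to C: z_IC = a_IC · x_C = 0.20 × 142.25 / 0.37325 = 28.45 / 0.37325 ≈ 76.22.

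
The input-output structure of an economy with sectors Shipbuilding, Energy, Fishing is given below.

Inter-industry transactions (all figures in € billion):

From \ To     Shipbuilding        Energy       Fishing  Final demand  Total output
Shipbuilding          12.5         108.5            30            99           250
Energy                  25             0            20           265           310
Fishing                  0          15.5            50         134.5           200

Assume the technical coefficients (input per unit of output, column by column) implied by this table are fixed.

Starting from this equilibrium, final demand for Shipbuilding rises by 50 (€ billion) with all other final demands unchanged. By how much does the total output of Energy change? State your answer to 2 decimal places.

Δx_2 = 5.51

Technical coefficients a_ij = z_ij / X_j:
  a_11 = 12.5/250 = 0.05, a_21 = 25/250 = 0.10, a_31 = 0/250 = 0.00
  a_12 = 108.5/310 = 0.35, a_22 = 0/310 = 0.00, a_32 = 15.5/310 = 0.05
  a_13 = 30/200 = 0.15, a_23 = 20/200 = 0.10, a_33 = 50/200 = 0.25
I − A =
  [   0.95    -0.35    -0.15]
  [  -0.10     1.00    -0.10]
  [   0.00    -0.05     0.75]
Cofactors of I−A, C_ij = (−1)^(i+j)·(minor ij) (rows/columns in the sector order above):
  C_11 = (1.00)(0.75) − (-0.10)(-0.05) = 0.7450
  C_12 = −[(-0.10)(0.75) − (-0.10)(0.00)] = 0.0750
  C_13 = (-0.10)(-0.05) − (1.00)(0.00) = 0.0050
  C_21 = −[(-0.35)(0.75) − (-0.15)(-0.05)] = 0.2700
  C_22 = (0.95)(0.75) − (-0.15)(0.00) = 0.7125
  C_23 = −[(0.95)(-0.05) − (-0.35)(0.00)] = 0.0475
  C_31 = (-0.35)(-0.10) − (-0.15)(1.00) = 0.1850
  C_32 = −[(0.95)(-0.10) − (-0.15)(-0.10)] = 0.1100
  C_33 = (0.95)(1.00) − (-0.35)(-0.10) = 0.9150
det(I−A) = Σ_j (I−A)_1j·C_1j = (0.95)(0.7450) + (-0.35)(0.0750) + (-0.15)(0.0050) = 0.68075
adj(I−A) = Cᵀ =
  [ 0.7450   0.2700   0.1850]
  [ 0.0750   0.7125   0.1100]
  [ 0.0050   0.0475   0.9150]
(I − A)⁻¹ = adj(I−A) / det(I−A) ≈
  [   1.0944     0.3966     0.2718]
  [   0.1102     1.0466     0.1616]
  [   0.0073     0.0698     1.3441]
Δx = (I − A)⁻¹ Δd with Δd having +50 in the Shipbuilding component and 0 elsewhere.
So Δx_2 = L_21 · (+50), where L_21 = adj(I−A)_21 / det(I−A) = 0.0750 / 0.68075.
Δx_2 = 0.0750 × (+50) / 0.68075 = 3.75 / 0.68075 ≈ 5.51.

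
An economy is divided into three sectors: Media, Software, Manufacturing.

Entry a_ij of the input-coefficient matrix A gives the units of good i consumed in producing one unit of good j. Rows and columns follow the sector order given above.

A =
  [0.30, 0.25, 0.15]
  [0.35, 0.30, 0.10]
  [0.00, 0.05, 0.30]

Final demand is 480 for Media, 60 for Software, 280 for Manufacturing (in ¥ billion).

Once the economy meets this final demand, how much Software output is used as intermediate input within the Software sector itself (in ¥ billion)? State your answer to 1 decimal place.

z_22 = 197.3

I − A =
  [   0.70    -0.25    -0.15]
  [  -0.35     0.70    -0.10]
  [   0.00    -0.05     0.70]
Cofactors of I−A, C_ij = (−1)^(i+j)·(minor ij) (rows/columns in the sector order above):
  C_11 = (0.70)(0.70) − (-0.10)(-0.05) = 0.4850
  C_12 = −[(-0.35)(0.70) − (-0.10)(0.00)] = 0.2450
  C_13 = (-0.35)(-0.05) − (0.70)(0.00) = 0.0175
  C_21 = −[(-0.25)(0.70) − (-0.15)(-0.05)] = 0.1825
  C_22 = (0.70)(0.70) − (-0.15)(0.00) = 0.4900
  C_23 = −[(0.70)(-0.05) − (-0.25)(0.00)] = 0.0350
  C_31 = (-0.25)(-0.10) − (-0.15)(0.70) = 0.1300
  C_32 = −[(0.70)(-0.10) − (-0.15)(-0.35)] = 0.1225
  C_33 = (0.70)(0.70) − (-0.25)(-0.35) = 0.4025
det(I−A) = Σ_j (I−A)_1j·C_1j = (0.70)(0.4850) + (-0.25)(0.2450) + (-0.15)(0.0175) = 0.275625
adj(I−A) = Cᵀ =
  [ 0.4850   0.1825   0.1300]
  [ 0.2450   0.4900   0.1225]
  [ 0.0175   0.0350   0.4025]
(I − A)⁻¹ = adj(I−A) / det(I−A) ≈
  [   1.7596     0.6621     0.4717]
  [   0.8889     1.7778     0.4444]
  [   0.0635     0.1270     1.4603]
First solve x = (I − A)⁻¹ d = adj(I−A)·d / det(I−A); in particular x_2 = (0.2450·480 + 0.4900·60 + 0.1225·280) / 0.275625 = 181.30 / 0.275625 ≈ 657.778.
Intermediate flow from 2 to 2: z_22 = a_22 · x_2 = 0.30 × 181.30 / 0.275625 = 54.39 / 0.275625 ≈ 197.3.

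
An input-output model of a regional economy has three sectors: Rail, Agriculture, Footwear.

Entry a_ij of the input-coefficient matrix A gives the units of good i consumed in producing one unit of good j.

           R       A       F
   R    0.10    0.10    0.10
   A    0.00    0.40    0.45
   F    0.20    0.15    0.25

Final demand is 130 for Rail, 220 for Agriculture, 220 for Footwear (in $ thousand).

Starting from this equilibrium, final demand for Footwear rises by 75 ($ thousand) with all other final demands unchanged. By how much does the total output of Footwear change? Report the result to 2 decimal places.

Δx_F = 125.29

I − A =
  [   0.90    -0.10    -0.10]
  [   0.00     0.60    -0.45]
  [  -0.20    -0.15     0.75]
Cofactors of I−A, C_ij = (−1)^(i+j)·(minor ij) (rows/columns in the sector order above):
  C_11 = (0.60)(0.75) − (-0.45)(-0.15) = 0.3825
  C_12 = −[(0.00)(0.75) − (-0.45)(-0.20)] = 0.0900
  C_13 = (0.00)(-0.15) − (0.60)(-0.20) = 0.1200
  C_21 = −[(-0.10)(0.75) − (-0.10)(-0.15)] = 0.0900
  C_22 = (0.90)(0.75) − (-0.10)(-0.20) = 0.6550
  C_23 = −[(0.90)(-0.15) − (-0.10)(-0.20)] = 0.1550
  C_31 = (-0.10)(-0.45) − (-0.10)(0.60) = 0.1050
  C_32 = −[(0.90)(-0.45) − (-0.10)(0.00)] = 0.4050
  C_33 = (0.90)(0.60) − (-0.10)(0.00) = 0.5400
det(I−A) = Σ_j (I−A)_1j·C_1j = (0.90)(0.3825) + (-0.10)(0.0900) + (-0.10)(0.1200) = 0.32325
adj(I−A) = Cᵀ =
  [ 0.3825   0.0900   0.1050]
  [ 0.0900   0.6550   0.4050]
  [ 0.1200   0.1550   0.5400]
(I − A)⁻¹ = adj(I−A) / det(I−A) ≈
  [   1.1833     0.2784     0.3248]
  [   0.2784     2.0263     1.2529]
  [   0.3712     0.4795     1.6705]
Δx = (I − A)⁻¹ Δd with Δd having +75 in the Footwear component and 0 elsewhere.
So Δx_F = L_FF · (+75), where L_FF = adj(I−A)_FF / det(I−A) = 0.5400 / 0.32325.
Δx_F = 0.5400 × (+75) / 0.32325 = 40.50 / 0.32325 ≈ 125.29.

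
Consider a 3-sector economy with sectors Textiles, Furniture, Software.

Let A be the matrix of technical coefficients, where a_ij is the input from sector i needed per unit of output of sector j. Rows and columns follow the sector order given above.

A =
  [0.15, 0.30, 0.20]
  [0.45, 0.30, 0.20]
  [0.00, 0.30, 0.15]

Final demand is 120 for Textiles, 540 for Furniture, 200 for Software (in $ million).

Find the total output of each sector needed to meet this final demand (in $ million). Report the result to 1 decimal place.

x_T = 876.4, x_F = 1559.3, x_S = 785.6

I − A =
  [   0.85    -0.30    -0.20]
  [  -0.45     0.70    -0.20]
  [   0.00    -0.30     0.85]
Cofactors of I−A, C_ij = (−1)^(i+j)·(minor ij) (rows/columns in the sector order above):
  C_11 = (0.70)(0.85) − (-0.20)(-0.30) = 0.5350
  C_12 = −[(-0.45)(0.85) − (-0.20)(0.00)] = 0.3825
  C_13 = (-0.45)(-0.30) − (0.70)(0.00) = 0.1350
  C_21 = −[(-0.30)(0.85) − (-0.20)(-0.30)] = 0.3150
  C_22 = (0.85)(0.85) − (-0.20)(0.00) = 0.7225
  C_23 = −[(0.85)(-0.30) − (-0.30)(0.00)] = 0.2550
  C_31 = (-0.30)(-0.20) − (-0.20)(0.70) = 0.2000
  C_32 = −[(0.85)(-0.20) − (-0.20)(-0.45)] = 0.2600
  C_33 = (0.85)(0.70) − (-0.30)(-0.45) = 0.4600
det(I−A) = Σ_j (I−A)_1j·C_1j = (0.85)(0.5350) + (-0.30)(0.3825) + (-0.20)(0.1350) = 0.3130
adj(I−A) = Cᵀ =
  [ 0.5350   0.3150   0.2000]
  [ 0.3825   0.7225   0.2600]
  [ 0.1350   0.2550   0.4600]
(I − A)⁻¹ = adj(I−A) / det(I−A) ≈
  [   1.7093     1.0064     0.6390]
  [   1.2220     2.3083     0.8307]
  [   0.4313     0.8147     1.4696]
x = (I − A)⁻¹ d = adj(I−A)·d / det(I−A), with det(I−A) = 0.3130:
  x_T = (0.5350·120 + 0.3150·540 + 0.2000·200) / 0.3130 = 274.30 / 0.3130 ≈ 876.4
  x_F = (0.3825·120 + 0.7225·540 + 0.2600·200) / 0.3130 = 488.05 / 0.3130 ≈ 1559.3
  x_S = (0.1350·120 + 0.2550·540 + 0.4600·200) / 0.3130 = 245.90 / 0.3130 ≈ 785.6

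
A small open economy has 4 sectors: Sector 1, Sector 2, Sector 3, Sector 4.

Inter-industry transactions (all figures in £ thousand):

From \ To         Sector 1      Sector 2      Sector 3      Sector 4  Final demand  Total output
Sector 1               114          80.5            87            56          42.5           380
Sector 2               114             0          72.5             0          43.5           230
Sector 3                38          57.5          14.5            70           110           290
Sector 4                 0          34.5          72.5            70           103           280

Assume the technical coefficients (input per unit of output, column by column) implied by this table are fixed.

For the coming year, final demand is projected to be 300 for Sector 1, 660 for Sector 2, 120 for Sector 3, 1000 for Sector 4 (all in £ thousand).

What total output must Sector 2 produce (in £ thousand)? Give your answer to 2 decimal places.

Technical coefficients a_ij = z_ij / X_j:
  a_11 = 114/380 = 0.30, a_21 = 114/380 = 0.30, a_31 = 38/380 = 0.10, a_41 = 0/380 = 0.00
  a_12 = 80.5/230 = 0.35, a_22 = 0/230 = 0.00, a_32 = 57.5/230 = 0.25, a_42 = 34.5/230 = 0.15
  a_13 = 87/290 = 0.30, a_23 = 72.5/290 = 0.25, a_33 = 14.5/290 = 0.05, a_43 = 72.5/290 = 0.25
  a_14 = 56/280 = 0.20, a_24 = 0/280 = 0.00, a_34 = 70/280 = 0.25, a_44 = 70/280 = 0.25
I − A =
  [   0.70    -0.35    -0.30    -0.20]
  [  -0.30     1.00    -0.25     0.00]
  [  -0.10    -0.25     0.95    -0.25]
  [   0.00    -0.15    -0.25     0.75]
Compute the cofactors C_ij = (−1)^(i+j)·(3×3 minor ij) of I−A; the adjugate is their transpose:
adj(I−A) = Cᵀ =
  [ 0.593750   0.336000   0.348125   0.274375]
  [ 0.213750   0.427500   0.213750   0.128250]
  [ 0.142500   0.186750   0.437250   0.183750]
  [ 0.090250   0.147750   0.188500   0.460250]
det(I−A) = Σ_j (I−A)_1j·C_1j = (0.70)(0.593750) + (-0.35)(0.213750) + (-0.30)(0.142500) + (-0.20)(0.090250) = 0.2800125
(I − A)⁻¹ = adj(I−A) / det(I−A) ≈
  [   2.1204     1.1999     1.2432     0.9799]
  [   0.7634     1.5267     0.7634     0.4580]
  [   0.5089     0.6669     1.5615     0.6562]
  [   0.3223     0.5277     0.6732     1.6437]
x = (I − A)⁻¹ d = adj(I−A)·d / det(I−A), with det(I−A) = 0.2800125:
  x_1 = (0.593750·300 + 0.336000·660 + 0.348125·120 + 0.274375·1000) / 0.2800125 = 716.035 / 0.2800125 ≈ 2557.15
  x_2 = (0.213750·300 + 0.427500·660 + 0.213750·120 + 0.128250·1000) / 0.2800125 = 500.175 / 0.2800125 ≈ 1786.26
  x_3 = (0.142500·300 + 0.186750·660 + 0.437250·120 + 0.183750·1000) / 0.2800125 = 402.225 / 0.2800125 ≈ 1436.45
  x_4 = (0.090250·300 + 0.147750·660 + 0.188500·120 + 0.460250·1000) / 0.2800125 = 607.46 / 0.2800125 ≈ 2169.40

x_2 = 1786.26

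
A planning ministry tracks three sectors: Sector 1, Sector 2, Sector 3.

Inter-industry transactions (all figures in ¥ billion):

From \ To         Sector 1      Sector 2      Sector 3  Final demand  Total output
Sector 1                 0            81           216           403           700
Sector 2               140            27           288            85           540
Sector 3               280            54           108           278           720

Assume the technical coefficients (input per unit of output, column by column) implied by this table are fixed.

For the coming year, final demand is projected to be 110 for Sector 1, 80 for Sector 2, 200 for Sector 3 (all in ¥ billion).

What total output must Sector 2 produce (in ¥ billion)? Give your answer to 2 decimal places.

Technical coefficients a_ij = z_ij / X_j:
  a_11 = 0/700 = 0.00, a_21 = 140/700 = 0.20, a_31 = 280/700 = 0.40
  a_12 = 81/540 = 0.15, a_22 = 27/540 = 0.05, a_32 = 54/540 = 0.10
  a_13 = 216/720 = 0.30, a_23 = 288/720 = 0.40, a_33 = 108/720 = 0.15
I − A =
  [   1.00    -0.15    -0.30]
  [  -0.20     0.95    -0.40]
  [  -0.40    -0.10     0.85]
Cofactors of I−A, C_ij = (−1)^(i+j)·(minor ij) (rows/columns in the sector order above):
  C_11 = (0.95)(0.85) − (-0.40)(-0.10) = 0.7675
  C_12 = −[(-0.20)(0.85) − (-0.40)(-0.40)] = 0.3300
  C_13 = (-0.20)(-0.10) − (0.95)(-0.40) = 0.4000
  C_21 = −[(-0.15)(0.85) − (-0.30)(-0.10)] = 0.1575
  C_22 = (1.00)(0.85) − (-0.30)(-0.40) = 0.7300
  C_23 = −[(1.00)(-0.10) − (-0.15)(-0.40)] = 0.1600
  C_31 = (-0.15)(-0.40) − (-0.30)(0.95) = 0.3450
  C_32 = −[(1.00)(-0.40) − (-0.30)(-0.20)] = 0.4600
  C_33 = (1.00)(0.95) − (-0.15)(-0.20) = 0.9200
det(I−A) = Σ_j (I−A)_1j·C_1j = (1.00)(0.7675) + (-0.15)(0.3300) + (-0.30)(0.4000) = 0.5980
adj(I−A) = Cᵀ =
  [ 0.7675   0.1575   0.3450]
  [ 0.3300   0.7300   0.4600]
  [ 0.4000   0.1600   0.9200]
(I − A)⁻¹ = adj(I−A) / det(I−A) ≈
  [   1.2834     0.2634     0.5769]
  [   0.5518     1.2207     0.7692]
  [   0.6689     0.2676     1.5385]
x = (I − A)⁻¹ d = adj(I−A)·d / det(I−A), with det(I−A) = 0.5980:
  x_1 = (0.7675·110 + 0.1575·80 + 0.3450·200) / 0.5980 = 166.025 / 0.5980 ≈ 277.63
  x_2 = (0.3300·110 + 0.7300·80 + 0.4600·200) / 0.5980 = 186.70 / 0.5980 ≈ 312.21
  x_3 = (0.4000·110 + 0.1600·80 + 0.9200·200) / 0.5980 = 240.80 / 0.5980 ≈ 402.68

x_2 = 312.21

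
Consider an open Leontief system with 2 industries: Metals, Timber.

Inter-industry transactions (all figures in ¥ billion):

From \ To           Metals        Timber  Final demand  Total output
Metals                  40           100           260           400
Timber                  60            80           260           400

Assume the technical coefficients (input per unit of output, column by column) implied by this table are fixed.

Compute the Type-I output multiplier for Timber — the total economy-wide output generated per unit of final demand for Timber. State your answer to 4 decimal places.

Technical coefficients a_ij = z_ij / X_j:
  a_MM = 40/400 = 0.10, a_TM = 60/400 = 0.15
  a_MT = 100/400 = 0.25, a_TT = 80/400 = 0.20
I − A =
  [   0.90    -0.25]
  [  -0.15     0.80]
det(I−A) = (0.90)(0.80) − (-0.25)(-0.15) = 0.6825
adj(I−A) = [[0.80, 0.25], [0.15, 0.90]]
(I − A)⁻¹ = adj(I−A) / det(I−A) ≈
  [   1.17216     0.36630]
  [   0.21978     1.31868]
The output multiplier for sector j is the column-j sum of the Leontief inverse (I − A)⁻¹ = adj(I−A) / det(I−A).
Column T of adj(I−A): (0.25, 0.90); det(I−A) = 0.6825.
m_T = (0.25 + 0.90) / 0.6825 = 1.15 / 0.6825 ≈ 1.6850.

m_T = 1.6850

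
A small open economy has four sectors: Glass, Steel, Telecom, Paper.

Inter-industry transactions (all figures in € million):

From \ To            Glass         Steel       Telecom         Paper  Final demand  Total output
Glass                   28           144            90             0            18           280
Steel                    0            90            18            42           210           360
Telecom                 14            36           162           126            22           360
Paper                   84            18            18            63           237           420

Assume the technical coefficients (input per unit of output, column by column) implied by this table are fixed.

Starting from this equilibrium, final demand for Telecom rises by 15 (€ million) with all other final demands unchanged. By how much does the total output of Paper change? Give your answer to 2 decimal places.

Δx_4 = 5.60

Technical coefficients a_ij = z_ij / X_j:
  a_11 = 28/280 = 0.10, a_21 = 0/280 = 0.00, a_31 = 14/280 = 0.05, a_41 = 84/280 = 0.30
  a_12 = 144/360 = 0.40, a_22 = 90/360 = 0.25, a_32 = 36/360 = 0.10, a_42 = 18/360 = 0.05
  a_13 = 90/360 = 0.25, a_23 = 18/360 = 0.05, a_33 = 162/360 = 0.45, a_43 = 18/360 = 0.05
  a_14 = 0/420 = 0.00, a_24 = 42/420 = 0.10, a_34 = 126/420 = 0.30, a_44 = 63/420 = 0.15
I − A =
  [   0.90    -0.40    -0.25     0.00]
  [   0.00     0.75    -0.05    -0.10]
  [  -0.05    -0.10     0.55    -0.30]
  [  -0.30    -0.05    -0.05     0.85]
Compute the cofactors C_ij = (−1)^(i+j)·(3×3 minor ij) of I−A; the adjugate is their transpose:
adj(I−A) = Cᵀ =
  [ 0.331125   0.206000   0.177125   0.086750]
  [ 0.023375   0.374125   0.050250   0.061750]
  [ 0.102125   0.143000   0.557250   0.213500]
  [ 0.124250   0.103125   0.098250   0.356375]
det(I−A) = Σ_j (I−A)_1j·C_1j = (0.90)(0.331125) + (-0.40)(0.023375) + (-0.25)(0.102125) + (0.00)(0.124250) = 0.26313125
(I − A)⁻¹ = adj(I−A) / det(I−A) ≈
  [   1.2584     0.7829     0.6731     0.3297]
  [   0.0888     1.4218     0.1910     0.2347]
  [   0.3881     0.5435     2.1178     0.8114]
  [   0.4722     0.3919     0.3734     1.3544]
Δx = (I − A)⁻¹ Δd with Δd having +15 in the Telecom component and 0 elsewhere.
So Δx_4 = L_43 · (+15), where L_43 = adj(I−A)_43 / det(I−A) = 0.098250 / 0.26313125.
Δx_4 = 0.098250 × (+15) / 0.26313125 = 1.47375 / 0.26313125 ≈ 5.60.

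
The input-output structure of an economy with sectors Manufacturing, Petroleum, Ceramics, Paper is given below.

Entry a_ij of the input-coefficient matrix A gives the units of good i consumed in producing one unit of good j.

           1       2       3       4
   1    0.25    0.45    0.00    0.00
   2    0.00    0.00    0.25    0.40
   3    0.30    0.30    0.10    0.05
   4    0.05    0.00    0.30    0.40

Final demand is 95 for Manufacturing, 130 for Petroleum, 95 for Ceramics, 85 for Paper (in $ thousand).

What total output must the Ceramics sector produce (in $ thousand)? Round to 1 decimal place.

I − A =
  [   0.75    -0.45     0.00     0.00]
  [   0.00     1.00    -0.25    -0.40]
  [  -0.30    -0.30     0.90    -0.05]
  [  -0.05     0.00    -0.30     0.60]
Compute the cofactors C_ij = (−1)^(i+j)·(3×3 minor ij) of I−A; the adjugate is their transpose:
adj(I−A) = Cᵀ =
  [ 0.444000   0.236250   0.121500   0.167625]
  [ 0.099625   0.393750   0.202500   0.279375]
  [ 0.188500   0.217125   0.441000   0.181500]
  [ 0.131250   0.128250   0.230625   0.585000]
det(I−A) = Σ_j (I−A)_1j·C_1j = (0.75)(0.444000) + (-0.45)(0.099625) + (0.00)(0.188500) + (0.00)(0.131250) = 0.28816875
(I − A)⁻¹ = adj(I−A) / det(I−A) ≈
  [   1.5408     0.8198     0.4216     0.5817]
  [   0.3457     1.3664     0.7027     0.9695]
  [   0.6541     0.7535     1.5304     0.6298]
  [   0.4555     0.4451     0.8003     2.0301]
x = (I − A)⁻¹ d = adj(I−A)·d / det(I−A), with det(I−A) = 0.28816875:
  x_1 = (0.444000·95 + 0.236250·130 + 0.121500·95 + 0.167625·85) / 0.28816875 = 98.683125 / 0.28816875 ≈ 342.4
  x_2 = (0.099625·95 + 0.393750·130 + 0.202500·95 + 0.279375·85) / 0.28816875 = 103.63625 / 0.28816875 ≈ 359.6
  x_3 = (0.188500·95 + 0.217125·130 + 0.441000·95 + 0.181500·85) / 0.28816875 = 103.45625 / 0.28816875 ≈ 359.0
  x_4 = (0.131250·95 + 0.128250·130 + 0.230625·95 + 0.585000·85) / 0.28816875 = 100.775625 / 0.28816875 ≈ 349.7

x_3 = 359.0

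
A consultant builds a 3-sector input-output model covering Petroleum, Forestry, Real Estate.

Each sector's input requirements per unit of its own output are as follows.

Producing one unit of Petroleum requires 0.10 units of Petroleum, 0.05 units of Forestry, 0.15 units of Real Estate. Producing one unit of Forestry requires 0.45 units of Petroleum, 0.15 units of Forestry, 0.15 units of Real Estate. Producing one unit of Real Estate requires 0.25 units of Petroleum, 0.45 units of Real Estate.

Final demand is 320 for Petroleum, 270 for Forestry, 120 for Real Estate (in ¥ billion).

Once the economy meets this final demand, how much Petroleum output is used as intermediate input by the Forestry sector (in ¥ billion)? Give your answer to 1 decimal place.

z_12 = 160.8

I − A =
  [   0.90    -0.45    -0.25]
  [  -0.05     0.85     0.00]
  [  -0.15    -0.15     0.55]
Cofactors of I−A, C_ij = (−1)^(i+j)·(minor ij) (rows/columns in the sector order above):
  C_11 = (0.85)(0.55) − (0.00)(-0.15) = 0.4675
  C_12 = −[(-0.05)(0.55) − (0.00)(-0.15)] = 0.0275
  C_13 = (-0.05)(-0.15) − (0.85)(-0.15) = 0.1350
  C_21 = −[(-0.45)(0.55) − (-0.25)(-0.15)] = 0.2850
  C_22 = (0.90)(0.55) − (-0.25)(-0.15) = 0.4575
  C_23 = −[(0.90)(-0.15) − (-0.45)(-0.15)] = 0.2025
  C_31 = (-0.45)(0.00) − (-0.25)(0.85) = 0.2125
  C_32 = −[(0.90)(0.00) − (-0.25)(-0.05)] = 0.0125
  C_33 = (0.90)(0.85) − (-0.45)(-0.05) = 0.7425
det(I−A) = Σ_j (I−A)_1j·C_1j = (0.90)(0.4675) + (-0.45)(0.0275) + (-0.25)(0.1350) = 0.374625
adj(I−A) = Cᵀ =
  [ 0.4675   0.2850   0.2125]
  [ 0.0275   0.4575   0.0125]
  [ 0.1350   0.2025   0.7425]
(I − A)⁻¹ = adj(I−A) / det(I−A) ≈
  [   1.2479     0.7608     0.5672]
  [   0.0734     1.2212     0.0334]
  [   0.3604     0.5405     1.9820]
First solve x = (I − A)⁻¹ d = adj(I−A)·d / det(I−A); in particular x_2 = (0.0275·320 + 0.4575·270 + 0.0125·120) / 0.374625 = 133.825 / 0.374625 ≈ 357.224.
Intermediate flow from 1 to 2: z_12 = a_12 · x_2 = 0.45 × 133.825 / 0.374625 = 60.22125 / 0.374625 ≈ 160.8.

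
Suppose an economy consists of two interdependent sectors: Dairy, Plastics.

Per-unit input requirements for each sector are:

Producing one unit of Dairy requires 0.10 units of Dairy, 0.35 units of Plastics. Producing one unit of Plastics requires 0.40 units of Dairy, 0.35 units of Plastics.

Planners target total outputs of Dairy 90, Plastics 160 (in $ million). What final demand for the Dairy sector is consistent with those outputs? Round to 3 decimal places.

d_D = 17.000

I − A =
  [   0.90    -0.40]
  [  -0.35     0.65]
d = (I − A) x:
  d_D = (+0.90)·90 + (-0.40)·160 = 17.000
  d_P = (-0.35)·90 + (+0.65)·160 = 72.500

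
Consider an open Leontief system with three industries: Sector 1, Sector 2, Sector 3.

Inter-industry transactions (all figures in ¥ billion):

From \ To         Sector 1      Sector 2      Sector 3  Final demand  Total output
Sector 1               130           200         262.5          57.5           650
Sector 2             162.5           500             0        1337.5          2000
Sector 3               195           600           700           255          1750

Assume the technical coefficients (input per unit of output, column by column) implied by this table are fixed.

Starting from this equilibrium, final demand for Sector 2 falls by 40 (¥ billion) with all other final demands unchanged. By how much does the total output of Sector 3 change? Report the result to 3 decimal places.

Technical coefficients a_ij = z_ij / X_j:
  a_11 = 130/650 = 0.20, a_21 = 162.5/650 = 0.25, a_31 = 195/650 = 0.30
  a_12 = 200/2000 = 0.10, a_22 = 500/2000 = 0.25, a_32 = 600/2000 = 0.30
  a_13 = 262.5/1750 = 0.15, a_23 = 0/1750 = 0.00, a_33 = 700/1750 = 0.40
I − A =
  [   0.80    -0.10    -0.15]
  [  -0.25     0.75     0.00]
  [  -0.30    -0.30     0.60]
Cofactors of I−A, C_ij = (−1)^(i+j)·(minor ij) (rows/columns in the sector order above):
  C_11 = (0.75)(0.60) − (0.00)(-0.30) = 0.4500
  C_12 = −[(-0.25)(0.60) − (0.00)(-0.30)] = 0.1500
  C_13 = (-0.25)(-0.30) − (0.75)(-0.30) = 0.3000
  C_21 = −[(-0.10)(0.60) − (-0.15)(-0.30)] = 0.1050
  C_22 = (0.80)(0.60) − (-0.15)(-0.30) = 0.4350
  C_23 = −[(0.80)(-0.30) − (-0.10)(-0.30)] = 0.2700
  C_31 = (-0.10)(0.00) − (-0.15)(0.75) = 0.1125
  C_32 = −[(0.80)(0.00) − (-0.15)(-0.25)] = 0.0375
  C_33 = (0.80)(0.75) − (-0.10)(-0.25) = 0.5750
det(I−A) = Σ_j (I−A)_1j·C_1j = (0.80)(0.4500) + (-0.10)(0.1500) + (-0.15)(0.3000) = 0.3000
adj(I−A) = Cᵀ =
  [ 0.4500   0.1050   0.1125]
  [ 0.1500   0.4350   0.0375]
  [ 0.3000   0.2700   0.5750]
(I − A)⁻¹ = adj(I−A) / det(I−A) ≈
  [   1.5000     0.3500     0.3750]
  [   0.5000     1.4500     0.1250]
  [   1.0000     0.9000     1.9167]
Δx = (I − A)⁻¹ Δd with Δd having -40 in the Sector 2 component and 0 elsewhere.
So Δx_3 = L_32 · (-40), where L_32 = adj(I−A)_32 / det(I−A) = 0.2700 / 0.3000.
Δx_3 = 0.2700 × (-40) / 0.3000 = -10.80 / 0.3000 = -36.000.

Δx_3 = -36.000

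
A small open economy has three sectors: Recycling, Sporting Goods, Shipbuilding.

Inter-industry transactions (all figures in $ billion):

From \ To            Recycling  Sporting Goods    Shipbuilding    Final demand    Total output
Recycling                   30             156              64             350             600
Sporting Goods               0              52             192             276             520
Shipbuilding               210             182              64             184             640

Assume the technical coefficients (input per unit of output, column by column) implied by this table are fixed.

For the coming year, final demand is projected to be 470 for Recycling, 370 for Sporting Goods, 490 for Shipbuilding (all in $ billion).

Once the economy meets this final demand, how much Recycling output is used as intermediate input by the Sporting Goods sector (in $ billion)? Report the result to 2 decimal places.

z_12 = 243.46

Technical coefficients a_ij = z_ij / X_j:
  a_11 = 30/600 = 0.05, a_21 = 0/600 = 0.00, a_31 = 210/600 = 0.35
  a_12 = 156/520 = 0.30, a_22 = 52/520 = 0.10, a_32 = 182/520 = 0.35
  a_13 = 64/640 = 0.10, a_23 = 192/640 = 0.30, a_33 = 64/640 = 0.10
I − A =
  [   0.95    -0.30    -0.10]
  [   0.00     0.90    -0.30]
  [  -0.35    -0.35     0.90]
Cofactors of I−A, C_ij = (−1)^(i+j)·(minor ij) (rows/columns in the sector order above):
  C_11 = (0.90)(0.90) − (-0.30)(-0.35) = 0.7050
  C_12 = −[(0.00)(0.90) − (-0.30)(-0.35)] = 0.1050
  C_13 = (0.00)(-0.35) − (0.90)(-0.35) = 0.3150
  C_21 = −[(-0.30)(0.90) − (-0.10)(-0.35)] = 0.3050
  C_22 = (0.95)(0.90) − (-0.10)(-0.35) = 0.8200
  C_23 = −[(0.95)(-0.35) − (-0.30)(-0.35)] = 0.4375
  C_31 = (-0.30)(-0.30) − (-0.10)(0.90) = 0.1800
  C_32 = −[(0.95)(-0.30) − (-0.10)(0.00)] = 0.2850
  C_33 = (0.95)(0.90) − (-0.30)(0.00) = 0.8550
det(I−A) = Σ_j (I−A)_1j·C_1j = (0.95)(0.7050) + (-0.30)(0.1050) + (-0.10)(0.3150) = 0.60675
adj(I−A) = Cᵀ =
  [ 0.7050   0.3050   0.1800]
  [ 0.1050   0.8200   0.2850]
  [ 0.3150   0.4375   0.8550]
(I − A)⁻¹ = adj(I−A) / det(I−A) ≈
  [   1.1619     0.5027     0.2967]
  [   0.1731     1.3515     0.4697]
  [   0.5192     0.7211     1.4091]
First solve x = (I − A)⁻¹ d = adj(I−A)·d / det(I−A); in particular x_2 = (0.1050·470 + 0.8200·370 + 0.2850·490) / 0.60675 = 492.40 / 0.60675 ≈ 811.5369.
Intermediate flow from 1 to 2: z_12 = a_12 · x_2 = 0.30 × 492.40 / 0.60675 = 147.72 / 0.60675 ≈ 243.46.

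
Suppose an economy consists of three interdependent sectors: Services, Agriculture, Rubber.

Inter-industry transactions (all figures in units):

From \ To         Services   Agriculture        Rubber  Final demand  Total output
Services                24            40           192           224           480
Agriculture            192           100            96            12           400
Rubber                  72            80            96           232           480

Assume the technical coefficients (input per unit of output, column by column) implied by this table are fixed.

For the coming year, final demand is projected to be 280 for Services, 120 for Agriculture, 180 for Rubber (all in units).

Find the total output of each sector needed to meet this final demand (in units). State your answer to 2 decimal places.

x_S = 556.19, x_A = 583.33, x_R = 475.12

Technical coefficients a_ij = z_ij / X_j:
  a_SS = 24/480 = 0.05, a_AS = 192/480 = 0.40, a_RS = 72/480 = 0.15
  a_SA = 40/400 = 0.10, a_AA = 100/400 = 0.25, a_RA = 80/400 = 0.20
  a_SR = 192/480 = 0.40, a_AR = 96/480 = 0.20, a_RR = 96/480 = 0.20
I − A =
  [   0.95    -0.10    -0.40]
  [  -0.40     0.75    -0.20]
  [  -0.15    -0.20     0.80]
Cofactors of I−A, C_ij = (−1)^(i+j)·(minor ij) (rows/columns in the sector order above):
  C_11 = (0.75)(0.80) − (-0.20)(-0.20) = 0.5600
  C_12 = −[(-0.40)(0.80) − (-0.20)(-0.15)] = 0.3500
  C_13 = (-0.40)(-0.20) − (0.75)(-0.15) = 0.1925
  C_21 = −[(-0.10)(0.80) − (-0.40)(-0.20)] = 0.1600
  C_22 = (0.95)(0.80) − (-0.40)(-0.15) = 0.7000
  C_23 = −[(0.95)(-0.20) − (-0.10)(-0.15)] = 0.2050
  C_31 = (-0.10)(-0.20) − (-0.40)(0.75) = 0.3200
  C_32 = −[(0.95)(-0.20) − (-0.40)(-0.40)] = 0.3500
  C_33 = (0.95)(0.75) − (-0.10)(-0.40) = 0.6725
det(I−A) = Σ_j (I−A)_1j·C_1j = (0.95)(0.5600) + (-0.10)(0.3500) + (-0.40)(0.1925) = 0.4200
adj(I−A) = Cᵀ =
  [ 0.5600   0.1600   0.3200]
  [ 0.3500   0.7000   0.3500]
  [ 0.1925   0.2050   0.6725]
(I − A)⁻¹ = adj(I−A) / det(I−A) ≈
  [   1.3333     0.3810     0.7619]
  [   0.8333     1.6667     0.8333]
  [   0.4583     0.4881     1.6012]
x = (I − A)⁻¹ d = adj(I−A)·d / det(I−A), with det(I−A) = 0.4200:
  x_S = (0.5600·280 + 0.1600·120 + 0.3200·180) / 0.4200 = 233.60 / 0.4200 ≈ 556.19
  x_A = (0.3500·280 + 0.7000·120 + 0.3500·180) / 0.4200 = 245.00 / 0.4200 ≈ 583.33
  x_R = (0.1925·280 + 0.2050·120 + 0.6725·180) / 0.4200 = 199.55 / 0.4200 ≈ 475.12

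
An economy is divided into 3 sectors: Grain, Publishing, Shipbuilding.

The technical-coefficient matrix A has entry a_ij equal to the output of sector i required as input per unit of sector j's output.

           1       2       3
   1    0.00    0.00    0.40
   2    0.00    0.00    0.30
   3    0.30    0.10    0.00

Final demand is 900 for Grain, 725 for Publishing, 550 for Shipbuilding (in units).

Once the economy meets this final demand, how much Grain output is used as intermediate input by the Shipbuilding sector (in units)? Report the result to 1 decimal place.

I − A =
  [   1.00     0.00    -0.40]
  [   0.00     1.00    -0.30]
  [  -0.30    -0.10     1.00]
Cofactors of I−A, C_ij = (−1)^(i+j)·(minor ij) (rows/columns in the sector order above):
  C_11 = (1.00)(1.00) − (-0.30)(-0.10) = 0.9700
  C_12 = −[(0.00)(1.00) − (-0.30)(-0.30)] = 0.0900
  C_13 = (0.00)(-0.10) − (1.00)(-0.30) = 0.3000
  C_21 = −[(0.00)(1.00) − (-0.40)(-0.10)] = 0.0400
  C_22 = (1.00)(1.00) − (-0.40)(-0.30) = 0.8800
  C_23 = −[(1.00)(-0.10) − (0.00)(-0.30)] = 0.1000
  C_31 = (0.00)(-0.30) − (-0.40)(1.00) = 0.4000
  C_32 = −[(1.00)(-0.30) − (-0.40)(0.00)] = 0.3000
  C_33 = (1.00)(1.00) − (0.00)(0.00) = 1.0000
det(I−A) = Σ_j (I−A)_1j·C_1j = (1.00)(0.9700) + (0.00)(0.0900) + (-0.40)(0.3000) = 0.8500
adj(I−A) = Cᵀ =
  [ 0.9700   0.0400   0.4000]
  [ 0.0900   0.8800   0.3000]
  [ 0.3000   0.1000   1.0000]
(I − A)⁻¹ = adj(I−A) / det(I−A) ≈
  [   1.1412     0.0471     0.4706]
  [   0.1059     1.0353     0.3529]
  [   0.3529     0.1176     1.1765]
First solve x = (I − A)⁻¹ d = adj(I−A)·d / det(I−A); in particular x_3 = (0.3000·900 + 0.1000·725 + 1.0000·550) / 0.8500 = 892.50 / 0.8500 = 1050.000.
Intermediate flow from 1 to 3: z_13 = a_13 · x_3 = 0.40 × 892.50 / 0.8500 = 357.00 / 0.8500 = 420.0.

z_13 = 420.0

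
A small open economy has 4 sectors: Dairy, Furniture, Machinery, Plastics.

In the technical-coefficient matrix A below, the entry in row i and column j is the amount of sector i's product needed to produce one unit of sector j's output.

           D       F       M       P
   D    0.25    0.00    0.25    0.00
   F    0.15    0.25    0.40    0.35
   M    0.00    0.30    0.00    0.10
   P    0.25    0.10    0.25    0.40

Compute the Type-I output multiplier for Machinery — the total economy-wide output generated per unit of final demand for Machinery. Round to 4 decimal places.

m_M = 4.5826

I − A =
  [   0.75     0.00    -0.25     0.00]
  [  -0.15     0.75    -0.40    -0.35]
  [   0.00    -0.30     1.00    -0.10]
  [  -0.25    -0.10    -0.25     0.60]
Compute the cofactors C_ij = (−1)^(i+j)·(3×3 minor ij) of I−A; the adjugate is their transpose:
adj(I−A) = Cᵀ =
  [ 0.29400   0.04750   0.10375   0.04500]
  [ 0.18375   0.42500   0.29000   0.29625]
  [ 0.07350   0.14250   0.31125   0.13500]
  [ 0.18375   0.15000   0.22125   0.46125]
det(I−A) = Σ_j (I−A)_1j·C_1j = (0.75)(0.29400) + (0.00)(0.18375) + (-0.25)(0.07350) + (0.00)(0.18375) = 0.202125
(I − A)⁻¹ = adj(I−A) / det(I−A) ≈
  [   1.45455     0.23500     0.51330     0.22263]
  [   0.90909     2.10266     1.43476     1.46568]
  [   0.36364     0.70501     1.53989     0.66790]
  [   0.90909     0.74212     1.09462     2.28200]
The output multiplier for sector j is the column-j sum of the Leontief inverse (I − A)⁻¹ = adj(I−A) / det(I−A).
Column M of adj(I−A): (0.10375, 0.29000, 0.31125, 0.22125); det(I−A) = 0.202125.
m_M = (0.10375 + 0.29000 + 0.31125 + 0.22125) / 0.202125 = 0.92625 / 0.202125 ≈ 4.5826.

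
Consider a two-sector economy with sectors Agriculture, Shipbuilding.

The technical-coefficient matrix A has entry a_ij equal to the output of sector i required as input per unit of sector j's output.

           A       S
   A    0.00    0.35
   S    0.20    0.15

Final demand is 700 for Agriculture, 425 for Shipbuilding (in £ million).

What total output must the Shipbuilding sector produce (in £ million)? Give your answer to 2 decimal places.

x_S = 724.36

I − A =
  [   1.00    -0.35]
  [  -0.20     0.85]
det(I−A) = (1.00)(0.85) − (-0.35)(-0.20) = 0.7800
adj(I−A) = [[0.85, 0.35], [0.20, 1.00]]
(I − A)⁻¹ = adj(I−A) / det(I−A) ≈
  [   1.0897     0.4487]
  [   0.2564     1.2821]
x = (I − A)⁻¹ d = adj(I−A)·d / det(I−A), with det(I−A) = 0.7800:
  x_A = (0.85·700 + 0.35·425) / 0.7800 = 743.75 / 0.7800 ≈ 953.53
  x_S = (0.20·700 + 1.00·425) / 0.7800 = 565.00 / 0.7800 ≈ 724.36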